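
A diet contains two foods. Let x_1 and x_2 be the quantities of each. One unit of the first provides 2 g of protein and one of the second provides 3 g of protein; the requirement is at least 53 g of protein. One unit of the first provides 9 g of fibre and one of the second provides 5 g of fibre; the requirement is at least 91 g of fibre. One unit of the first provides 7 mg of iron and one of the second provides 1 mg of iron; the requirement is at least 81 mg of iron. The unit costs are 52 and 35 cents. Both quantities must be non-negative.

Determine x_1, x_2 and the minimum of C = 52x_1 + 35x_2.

x_1 = 10, x_2 = 11, minimum C = 905

Feasible corners and C = 52x_1 + 35x_2:
  (0, 81) → C = 2835
  (53/2, 0) → C = 1378
  (10, 11) → C = 905
The feasible region is unbounded (it extends along (0, 1), (1, 0)), but C strictly increases along every unbounded feasible direction, so there is no improving ray and the minimum is attained at a vertex.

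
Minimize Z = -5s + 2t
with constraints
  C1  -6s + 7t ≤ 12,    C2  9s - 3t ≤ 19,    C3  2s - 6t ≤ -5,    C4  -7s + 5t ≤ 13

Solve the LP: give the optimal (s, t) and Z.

s = 43/16, t = 83/48, minimum Z = -479/48

Vertices and Z = -5s + 2t:
  (169/45, 74/15) → Z = -401/45
  (-31/19, 6/19) → Z = 167/19
  (43/16, 83/48) → Z = -479/48
  (-53/32, 9/32) → Z = 283/32

At the optimal vertex, 9s - 3t = 19 and 2s - 6t = -5.
Solving simultaneously gives s = 43/16, t = 83/48.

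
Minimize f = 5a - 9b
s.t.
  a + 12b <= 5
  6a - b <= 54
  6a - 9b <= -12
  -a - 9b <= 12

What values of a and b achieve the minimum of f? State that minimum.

Vertices and f = 5a - 9b:
  (-11/9, 14/27) → f = -97/9
  (-63, 17/3) → f = -366
  (-24/7, -20/21) → f = -60/7

The optimum lies where a + 12b = 5 and -a - 9b = 12.
Solving simultaneously gives a = -63, b = 17/3.

a = -63, b = 17/3, minimum f = -366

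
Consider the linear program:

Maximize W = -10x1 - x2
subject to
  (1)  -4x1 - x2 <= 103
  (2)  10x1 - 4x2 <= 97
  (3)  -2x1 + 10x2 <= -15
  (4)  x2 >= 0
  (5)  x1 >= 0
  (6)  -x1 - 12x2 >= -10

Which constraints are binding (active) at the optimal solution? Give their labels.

(3) and (4)

Extreme points and W = -10x1 - x2:
  (97/10, 0) → W = -97
  (301/31, 3/124) → W = -12043/124
  (15/2, 0) → W = -75
  (140/17, 5/34) → W = -165/2

The maximum is at (15/2, 0). Substituting into each constraint, equality holds for (3) and (4); the remaining constraints have slack.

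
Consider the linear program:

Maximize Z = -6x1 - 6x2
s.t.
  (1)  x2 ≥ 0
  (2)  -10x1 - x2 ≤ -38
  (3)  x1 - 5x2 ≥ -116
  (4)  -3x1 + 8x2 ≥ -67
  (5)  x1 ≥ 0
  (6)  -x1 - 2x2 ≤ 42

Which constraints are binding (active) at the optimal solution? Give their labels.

Vertices and Z = -6x1 - 6x2:
  (19/5, 0) → Z = -114/5
  (67/3, 0) → Z = -134
  (74/51, 1198/51) → Z = -2544/17
  (1263/7, 415/7) → Z = -10068/7

The maximum is at (19/5, 0). Substituting into each constraint, equality holds for (1) and (2); the remaining constraints have slack.

(1) and (2)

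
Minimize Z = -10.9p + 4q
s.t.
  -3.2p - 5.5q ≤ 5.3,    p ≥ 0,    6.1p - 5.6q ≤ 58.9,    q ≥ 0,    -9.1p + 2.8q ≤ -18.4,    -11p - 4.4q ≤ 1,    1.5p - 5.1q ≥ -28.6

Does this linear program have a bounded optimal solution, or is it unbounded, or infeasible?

Corner points and Z = -10.9p + 4q:
  (589/61, 0) → Z = -64201/610
  (46055/2271, 26281/2271) → Z = -793751/4542
  (184/91, 0) → Z = -10028/455
  (17392/4221, 28786/4221) → Z = -124048/7035
The feasible region has finitely many vertices and no improving ray; the minimum is -793751/4542 at (46055/2271, 26281/2271).

bounded optimum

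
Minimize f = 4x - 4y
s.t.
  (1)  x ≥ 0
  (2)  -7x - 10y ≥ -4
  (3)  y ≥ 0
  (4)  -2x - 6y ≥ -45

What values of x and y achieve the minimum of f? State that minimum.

x = 0, y = 2/5, minimum f = -8/5

Vertices and f = 4x - 4y:
  (0, 2/5) → f = -8/5
  (0, 0) → f = 0
  (4/7, 0) → f = 16/7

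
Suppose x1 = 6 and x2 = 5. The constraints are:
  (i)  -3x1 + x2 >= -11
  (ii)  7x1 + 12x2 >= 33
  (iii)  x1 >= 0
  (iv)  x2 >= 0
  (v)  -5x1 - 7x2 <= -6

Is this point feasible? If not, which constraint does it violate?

not feasible — violates (i)

Constraint (i): -3x1 + x2 = -13, which is not ≥ -11. All other constraints are satisfied.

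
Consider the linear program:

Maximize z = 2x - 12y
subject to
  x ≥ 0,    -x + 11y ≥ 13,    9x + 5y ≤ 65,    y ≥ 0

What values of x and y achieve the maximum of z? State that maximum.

Corner points and z = 2x - 12y:
  (0, 13/11) → z = -156/11
  (0, 13) → z = -156
  (25/4, 7/4) → z = -17/2

x = 25/4, y = 7/4, maximum z = -17/2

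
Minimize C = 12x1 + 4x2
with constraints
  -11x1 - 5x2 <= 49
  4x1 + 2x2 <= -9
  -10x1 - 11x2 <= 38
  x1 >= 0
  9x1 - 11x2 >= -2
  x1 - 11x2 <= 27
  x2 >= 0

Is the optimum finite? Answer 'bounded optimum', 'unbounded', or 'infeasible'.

infeasible

The boundaries x1 = 0 and 9x1 - 11x2 = -2 meet at (0, 2/11), but that point violates 4x1 + 2x2 ≤ -9. Every candidate vertex is excluded by some other constraint, so the feasible region is empty.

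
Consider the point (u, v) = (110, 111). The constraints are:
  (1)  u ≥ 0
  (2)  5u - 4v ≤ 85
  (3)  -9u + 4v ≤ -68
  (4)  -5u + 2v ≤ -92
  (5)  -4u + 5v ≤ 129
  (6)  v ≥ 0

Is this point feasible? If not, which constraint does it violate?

Constraint (2): 5u - 4v = 106, which is not ≤ 85. All other constraints are satisfied.

not feasible — violates (2)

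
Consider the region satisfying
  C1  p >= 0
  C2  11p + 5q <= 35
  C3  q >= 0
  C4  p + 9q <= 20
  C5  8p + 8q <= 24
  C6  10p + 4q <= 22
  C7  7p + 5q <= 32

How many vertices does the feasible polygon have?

5

Intersecting each pair of boundary lines and keeping only the points that satisfy every inequality leaves:
  (0, 0)
  (0, 20/9)
  (11/5, 0)
  (7/8, 17/8)
  (5/3, 4/3)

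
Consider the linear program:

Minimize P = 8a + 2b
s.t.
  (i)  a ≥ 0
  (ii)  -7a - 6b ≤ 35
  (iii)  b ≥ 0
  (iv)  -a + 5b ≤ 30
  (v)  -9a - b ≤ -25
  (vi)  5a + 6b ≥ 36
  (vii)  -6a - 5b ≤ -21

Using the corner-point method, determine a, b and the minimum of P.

Corner points and P = 8a + 2b:
  (36/5, 0) → P = 288/5
  (95/46, 295/46) → P = 675/23
  (114/49, 199/49) → P = 1310/49
The feasible region is unbounded (it extends along (5, 1), (1, 0)), but P strictly increases along every unbounded feasible direction, so there is no improving ray and the minimum is attained at a vertex.

The optimum lies where -9a - b = -25 and 5a + 6b = 36.
Solving simultaneously gives a = 114/49, b = 199/49.

a = 114/49, b = 199/49, minimum P = 1310/49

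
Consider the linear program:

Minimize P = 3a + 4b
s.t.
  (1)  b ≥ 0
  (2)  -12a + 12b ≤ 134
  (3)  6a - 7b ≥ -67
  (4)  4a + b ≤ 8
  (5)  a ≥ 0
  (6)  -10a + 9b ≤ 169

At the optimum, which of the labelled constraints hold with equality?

Corner points and P = 3a + 4b:
  (2, 0) → P = 6
  (0, 0) → P = 0
  (0, 8) → P = 32

The minimum is at (0, 0). Substituting into each constraint, equality holds for (1) and (5); the remaining constraints have slack.

(1) and (5)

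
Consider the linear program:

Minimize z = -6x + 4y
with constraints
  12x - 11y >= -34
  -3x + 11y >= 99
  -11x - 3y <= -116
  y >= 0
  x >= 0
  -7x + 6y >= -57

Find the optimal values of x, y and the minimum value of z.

x = 831/5, y = 922/5, minimum z = -1298/5

Vertices and z = -6x + 4y:
  (1174/157, 1766/157) → z = 20/157
  (831/5, 922/5) → z = -1298/5
  (979/130, 1437/130) → z = -63/65
  (1221/59, 864/59) → z = -3870/59

The binding constraints are 12x - 11y = -34 and -7x + 6y = -57.
Solving simultaneously gives x = 831/5, y = 922/5.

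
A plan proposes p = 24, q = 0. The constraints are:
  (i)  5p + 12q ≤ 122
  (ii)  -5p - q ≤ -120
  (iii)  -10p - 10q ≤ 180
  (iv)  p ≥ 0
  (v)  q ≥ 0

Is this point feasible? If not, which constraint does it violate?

(i): 120 ≤ 122 ✓
(ii): -120 ≤ -120 ✓
(iii): -240 ≤ 180 ✓
(iv): 24 ≥ 0 ✓
(v): 0 ≥ 0 ✓

feasible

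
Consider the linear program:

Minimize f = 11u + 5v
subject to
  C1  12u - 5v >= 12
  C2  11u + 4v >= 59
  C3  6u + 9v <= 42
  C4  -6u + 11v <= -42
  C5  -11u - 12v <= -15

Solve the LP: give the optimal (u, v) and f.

u = 81/11, v = -11/2, minimum f = 107/2

Feasible corners and f = 11u + 5v:
  (817/145, -108/145) → f = 8447/145
  (81/11, -11/2) → f = 107/2
  (7, 0) → f = 77
The feasible region is unbounded (it extends along (3, -2), (12, -11)), but f strictly increases along every unbounded feasible direction, so there is no improving ray and the minimum is attained at a vertex.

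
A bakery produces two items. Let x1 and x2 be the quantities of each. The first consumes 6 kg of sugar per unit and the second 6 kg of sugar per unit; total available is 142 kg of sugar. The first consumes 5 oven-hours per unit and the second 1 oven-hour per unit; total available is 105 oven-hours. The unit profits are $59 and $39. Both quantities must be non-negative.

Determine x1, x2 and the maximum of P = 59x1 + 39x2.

The optimum lies where 6x1 + 6x2 = 142 and 5x1 + x2 = 105.
Solving simultaneously gives x1 = 61/3, x2 = 10/3.

x1 = 61/3, x2 = 10/3, maximum P = 3989/3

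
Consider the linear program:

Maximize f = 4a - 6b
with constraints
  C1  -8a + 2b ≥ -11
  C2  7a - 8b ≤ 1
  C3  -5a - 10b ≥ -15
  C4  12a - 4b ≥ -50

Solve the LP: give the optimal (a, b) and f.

a = -101/17, b = -181/34, maximum f = 139/17

Corner points and f = 4a - 6b:
  (13/11, 10/11) → f = -8/11
  (-101/17, -181/34) → f = 139/17
  (-22/7, 43/14) → f = -31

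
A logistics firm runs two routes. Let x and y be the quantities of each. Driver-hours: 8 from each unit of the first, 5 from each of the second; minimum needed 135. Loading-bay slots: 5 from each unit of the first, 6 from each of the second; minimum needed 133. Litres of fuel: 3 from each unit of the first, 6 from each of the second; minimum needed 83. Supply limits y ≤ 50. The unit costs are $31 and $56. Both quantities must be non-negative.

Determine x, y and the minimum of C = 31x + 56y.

x = 25, y = 4/3, minimum C = 2549/3

Corner points and C = 31x + 56y:
  (0, 27) → C = 1512
  (0, 50) → C = 2800
  (83/3, 0) → C = 2573/3
  (145/23, 389/23) → C = 26279/23
  (25, 4/3) → C = 2549/3
The feasible region is unbounded (it extends along (1, 0)), but C strictly increases along every unbounded feasible direction, so there is no improving ray and the minimum is attained at a vertex.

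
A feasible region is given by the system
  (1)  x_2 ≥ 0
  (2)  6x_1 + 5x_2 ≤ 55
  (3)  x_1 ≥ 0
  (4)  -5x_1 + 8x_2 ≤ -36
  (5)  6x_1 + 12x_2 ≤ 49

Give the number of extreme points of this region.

3

Of the 10 pairwise boundary intersections, those satisfying every inequality are:
  (36/5, 0)
  (49/6, 0)
  (206/27, 29/108)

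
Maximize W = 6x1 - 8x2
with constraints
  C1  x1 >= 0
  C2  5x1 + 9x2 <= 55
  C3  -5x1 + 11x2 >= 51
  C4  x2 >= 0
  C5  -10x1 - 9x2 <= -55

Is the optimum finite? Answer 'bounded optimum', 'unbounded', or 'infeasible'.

bounded optimum

Vertices and W = 6x1 - 8x2:
  (0, 55/9) → W = -440/9
  (73/50, 53/10) → W = -841/25
  (146/155, 157/31) → W = -5404/155
The feasible region has finitely many vertices and no improving ray; the maximum is -841/25 at (73/50, 53/10).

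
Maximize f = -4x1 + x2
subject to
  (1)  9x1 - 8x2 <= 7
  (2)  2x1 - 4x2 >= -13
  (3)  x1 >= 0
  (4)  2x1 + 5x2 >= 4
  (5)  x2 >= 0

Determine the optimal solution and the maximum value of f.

Vertices and f = -4x1 + x2:
  (33/5, 131/20) → f = -397/20
  (67/61, 22/61) → f = -246/61
  (0, 13/4) → f = 13/4
  (0, 4/5) → f = 4/5

At the optimal vertex, 2x1 - 4x2 = -13 and x1 = 0.
Solving simultaneously gives x1 = 0, x2 = 13/4.

x1 = 0, x2 = 13/4, maximum f = 13/4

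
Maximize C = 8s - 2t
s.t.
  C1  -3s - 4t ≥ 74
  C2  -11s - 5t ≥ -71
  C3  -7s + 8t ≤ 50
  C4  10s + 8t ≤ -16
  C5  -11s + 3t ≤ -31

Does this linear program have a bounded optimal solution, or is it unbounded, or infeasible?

From the feasible point (654/29, -1027/29), moving in the direction (5, -11) keeps every constraint satisfied while C increases without bound.

unbounded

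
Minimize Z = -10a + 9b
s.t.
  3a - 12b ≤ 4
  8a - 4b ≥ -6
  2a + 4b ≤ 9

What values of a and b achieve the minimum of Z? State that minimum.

a = 31/9, b = 19/36, minimum Z = -1069/36

Vertices and Z = -10a + 9b:
  (-22/21, -25/42) → Z = 215/42
  (31/9, 19/36) → Z = -1069/36
  (3/10, 21/10) → Z = 159/10

The binding constraints are 3a - 12b = 4 and 2a + 4b = 9.
Solving simultaneously gives a = 31/9, b = 19/36.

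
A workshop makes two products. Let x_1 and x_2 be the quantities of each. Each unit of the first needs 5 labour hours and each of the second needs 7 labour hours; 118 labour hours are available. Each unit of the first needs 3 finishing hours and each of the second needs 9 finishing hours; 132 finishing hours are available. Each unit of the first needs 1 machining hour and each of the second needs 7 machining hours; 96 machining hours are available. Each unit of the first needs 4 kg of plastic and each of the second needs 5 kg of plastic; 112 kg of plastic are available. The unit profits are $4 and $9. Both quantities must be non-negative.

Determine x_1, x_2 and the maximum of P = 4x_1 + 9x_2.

x_1 = 23/4, x_2 = 51/4, maximum P = 551/4

Vertices and P = 4x_1 + 9x_2:
  (0, 0) → P = 0
  (0, 96/7) → P = 864/7
  (118/5, 0) → P = 472/5
  (23/4, 51/4) → P = 551/4
  (5, 13) → P = 137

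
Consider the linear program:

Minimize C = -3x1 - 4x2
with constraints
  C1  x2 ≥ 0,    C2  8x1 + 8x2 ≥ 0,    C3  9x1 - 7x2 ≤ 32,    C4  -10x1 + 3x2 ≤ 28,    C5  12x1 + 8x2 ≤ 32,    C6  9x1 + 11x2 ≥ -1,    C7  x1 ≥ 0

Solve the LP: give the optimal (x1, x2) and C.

Extreme points and C = -3x1 - 4x2:
  (0, 0) → C = 0
  (8/3, 0) → C = -8
  (0, 4) → C = -16

x1 = 0, x2 = 4, minimum C = -16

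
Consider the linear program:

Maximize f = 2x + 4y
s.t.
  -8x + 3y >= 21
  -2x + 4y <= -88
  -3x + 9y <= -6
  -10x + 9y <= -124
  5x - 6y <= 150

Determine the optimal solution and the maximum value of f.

x = -174/13, y = -373/13, maximum f = -1840/13

Corner points and f = 2x + 4y:
  (-174/13, -373/13) → f = -1840/13
  (-192/11, -435/11) → f = -2124/11
  (-148/11, -316/11) → f = -1560/11
  (-202/5, -176/3) → f = -4732/15

The binding constraints are -8x + 3y = 21 and -2x + 4y = -88.
Solving simultaneously gives x = -174/13, y = -373/13.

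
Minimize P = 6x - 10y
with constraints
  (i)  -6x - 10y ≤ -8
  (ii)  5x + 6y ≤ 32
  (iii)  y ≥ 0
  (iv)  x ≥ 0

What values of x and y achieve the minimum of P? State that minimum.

Extreme points and P = 6x - 10y:
  (4/3, 0) → P = 8
  (0, 4/5) → P = -8
  (32/5, 0) → P = 192/5
  (0, 16/3) → P = -160/3

The optimum lies where 5x + 6y = 32 and x = 0.
Solving simultaneously gives x = 0, y = 16/3.

x = 0, y = 16/3, minimum P = -160/3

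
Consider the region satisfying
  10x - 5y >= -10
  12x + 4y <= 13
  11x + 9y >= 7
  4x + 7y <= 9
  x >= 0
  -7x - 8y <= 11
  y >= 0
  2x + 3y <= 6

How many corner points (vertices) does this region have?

5

Intersecting each pair of boundary lines and keeping only the points that satisfy every inequality leaves:
  (55/68, 14/17)
  (13/12, 0)
  (0, 7/9)
  (7/11, 0)
  (0, 9/7)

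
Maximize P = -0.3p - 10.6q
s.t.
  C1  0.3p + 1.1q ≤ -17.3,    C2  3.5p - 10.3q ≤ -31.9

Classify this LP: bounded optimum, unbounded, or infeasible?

From the feasible point (-10664/347, -2549/347), moving in the direction (-10.3, -3.5) keeps every constraint satisfied while P increases without bound.

unbounded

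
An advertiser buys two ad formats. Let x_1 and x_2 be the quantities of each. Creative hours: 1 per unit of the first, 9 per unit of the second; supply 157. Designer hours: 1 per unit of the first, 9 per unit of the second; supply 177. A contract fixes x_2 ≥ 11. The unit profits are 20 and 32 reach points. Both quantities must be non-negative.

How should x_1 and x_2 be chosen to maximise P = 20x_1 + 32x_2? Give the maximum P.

At the optimal vertex, x_1 + 9x_2 = 157 and x_2 = 11.
Solving simultaneously gives x_1 = 58, x_2 = 11.

x_1 = 58, x_2 = 11, maximum P = 1512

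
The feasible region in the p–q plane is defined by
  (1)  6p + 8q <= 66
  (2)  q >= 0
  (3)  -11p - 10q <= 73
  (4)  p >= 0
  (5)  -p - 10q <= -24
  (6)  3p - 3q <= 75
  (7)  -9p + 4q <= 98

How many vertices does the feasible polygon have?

3

Of the 21 pairwise boundary intersections, those satisfying every inequality are:
  (0, 33/4)
  (9, 3/2)
  (0, 12/5)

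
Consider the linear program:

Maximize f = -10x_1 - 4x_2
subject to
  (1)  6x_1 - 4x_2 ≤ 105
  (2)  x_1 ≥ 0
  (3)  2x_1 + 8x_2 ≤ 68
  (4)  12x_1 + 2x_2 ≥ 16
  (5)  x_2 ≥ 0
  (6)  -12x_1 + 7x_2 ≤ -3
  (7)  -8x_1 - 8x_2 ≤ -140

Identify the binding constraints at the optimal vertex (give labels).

(3) and (7)

Extreme points and f = -10x_1 - 4x_2:
  (139/7, 99/28) → f = -1489/7
  (35/2, 0) → f = -175
  (12, 11/2) → f = -142

The maximum is at (12, 11/2). Substituting into each constraint, equality holds for (3) and (7); the remaining constraints have slack.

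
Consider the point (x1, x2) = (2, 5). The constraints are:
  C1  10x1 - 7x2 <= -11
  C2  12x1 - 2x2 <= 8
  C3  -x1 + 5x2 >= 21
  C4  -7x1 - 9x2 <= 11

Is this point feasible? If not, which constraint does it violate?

not feasible — violates C2

Constraint C2: 12x1 - 2x2 = 14, which is not ≤ 8. All other constraints are satisfied.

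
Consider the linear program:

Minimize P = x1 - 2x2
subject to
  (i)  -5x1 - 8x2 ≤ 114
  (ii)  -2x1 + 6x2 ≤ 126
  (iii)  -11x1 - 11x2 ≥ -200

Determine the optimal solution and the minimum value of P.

Vertices and P = x1 - 2x2:
  (-846/23, 201/23) → P = -1248/23
  (2854/33, -2254/33) → P = 2454/11
  (-93/44, 893/44) → P = -1879/44

The optimum lies where -5x1 - 8x2 = 114 and -2x1 + 6x2 = 126.
Solving simultaneously gives x1 = -846/23, x2 = 201/23.

x1 = -846/23, x2 = 201/23, minimum P = -1248/23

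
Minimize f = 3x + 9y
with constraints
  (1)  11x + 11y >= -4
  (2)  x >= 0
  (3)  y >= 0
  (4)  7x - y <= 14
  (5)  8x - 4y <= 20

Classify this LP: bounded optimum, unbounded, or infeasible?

Extreme points and f = 3x + 9y:
  (0, 0) → f = 0
  (2, 0) → f = 6
The feasible region has finitely many vertices and no improving ray; the minimum is 0 at (0, 0).

bounded optimum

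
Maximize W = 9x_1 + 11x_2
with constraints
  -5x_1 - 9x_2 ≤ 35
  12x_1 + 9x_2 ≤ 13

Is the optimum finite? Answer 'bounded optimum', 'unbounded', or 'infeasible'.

From the feasible point (48/7, -485/63), moving in the direction (-9, 12) keeps every constraint satisfied while W increases without bound.

unbounded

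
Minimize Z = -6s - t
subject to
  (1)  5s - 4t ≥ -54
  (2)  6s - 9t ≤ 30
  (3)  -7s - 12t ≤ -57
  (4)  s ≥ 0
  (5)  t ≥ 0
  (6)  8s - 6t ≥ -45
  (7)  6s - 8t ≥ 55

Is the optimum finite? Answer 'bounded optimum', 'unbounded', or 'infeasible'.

From the feasible point (85/2, 25), moving in the direction (9, 6) keeps every constraint satisfied while Z decreases without bound.

unbounded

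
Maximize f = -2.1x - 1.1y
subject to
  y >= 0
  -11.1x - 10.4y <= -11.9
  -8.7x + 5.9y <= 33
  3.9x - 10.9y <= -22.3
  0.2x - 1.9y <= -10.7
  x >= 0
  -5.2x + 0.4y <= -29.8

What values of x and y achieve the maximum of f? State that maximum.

x = 87/14, y = 44/7, maximum f = -559/28

Vertices and f = -2.1x - 1.1y:
  (9451/1360, 21543/1360) → f = -108861/3400
  (7426/523, 3727/523) → f = -196943/5230
  (87/14, 44/7) → f = -559/28
The feasible region is unbounded (it extends along (59, 87), (109, 39)), but f strictly decreases along every unbounded feasible direction, so there is no improving ray and the maximum is attained at a vertex.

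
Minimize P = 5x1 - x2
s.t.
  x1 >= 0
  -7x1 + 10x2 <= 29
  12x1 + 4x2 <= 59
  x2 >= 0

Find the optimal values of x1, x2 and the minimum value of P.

x1 = 0, x2 = 29/10, minimum P = -29/10

Corner points and P = 5x1 - x2:
  (0, 29/10) → P = -29/10
  (0, 0) → P = 0
  (237/74, 761/148) → P = 1609/148
  (59/12, 0) → P = 295/12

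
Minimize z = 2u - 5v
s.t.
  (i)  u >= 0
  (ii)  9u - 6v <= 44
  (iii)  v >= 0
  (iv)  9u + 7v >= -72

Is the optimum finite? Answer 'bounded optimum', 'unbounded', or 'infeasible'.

From the feasible point (0, 0), moving in the direction (0, 1) keeps every constraint satisfied while z decreases without bound.

unbounded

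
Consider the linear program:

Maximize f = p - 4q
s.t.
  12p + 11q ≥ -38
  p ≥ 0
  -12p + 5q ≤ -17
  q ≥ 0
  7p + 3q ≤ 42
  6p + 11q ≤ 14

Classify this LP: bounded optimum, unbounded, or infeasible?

bounded optimum

Extreme points and f = p - 4q:
  (17/12, 0) → f = 17/12
  (257/162, 11/27) → f = -7/162
  (7/3, 0) → f = 7/3
The feasible region has finitely many vertices and no improving ray; the maximum is 7/3 at (7/3, 0).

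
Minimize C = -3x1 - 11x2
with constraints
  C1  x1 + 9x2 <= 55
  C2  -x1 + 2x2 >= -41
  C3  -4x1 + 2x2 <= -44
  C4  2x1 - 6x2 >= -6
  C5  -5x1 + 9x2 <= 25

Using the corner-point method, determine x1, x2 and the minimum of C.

x1 = 479/11, x2 = 14/11, minimum C = -1591/11

Extreme points and C = -3x1 - 11x2:
  (479/11, 14/11) → C = -1591/11
  (253/19, 88/19) → C = -1727/19
  (1, -20) → C = 217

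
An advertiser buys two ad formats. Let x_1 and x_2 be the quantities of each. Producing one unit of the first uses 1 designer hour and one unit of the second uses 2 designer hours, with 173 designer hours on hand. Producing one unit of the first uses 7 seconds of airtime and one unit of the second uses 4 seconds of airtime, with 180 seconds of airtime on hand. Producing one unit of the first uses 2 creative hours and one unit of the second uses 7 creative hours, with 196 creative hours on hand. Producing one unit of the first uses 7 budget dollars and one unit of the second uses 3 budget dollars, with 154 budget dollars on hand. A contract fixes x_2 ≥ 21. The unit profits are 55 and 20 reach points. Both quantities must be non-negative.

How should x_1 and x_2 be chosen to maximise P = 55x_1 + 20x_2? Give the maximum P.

x_1 = 13, x_2 = 21, maximum P = 1135

Extreme points and P = 55x_1 + 20x_2:
  (0, 28) → P = 560
  (0, 21) → P = 420
  (490/43, 1064/43) → P = 48230/43
  (13, 21) → P = 1135

The optimum lies where 7x_1 + 3x_2 = 154 and x_2 = 21.
Solving simultaneously gives x_1 = 13, x_2 = 21.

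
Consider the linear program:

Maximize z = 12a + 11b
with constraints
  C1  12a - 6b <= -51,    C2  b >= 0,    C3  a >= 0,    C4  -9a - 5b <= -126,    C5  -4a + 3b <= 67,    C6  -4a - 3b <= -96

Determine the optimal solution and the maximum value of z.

The optimum lies where 12a - 6b = -51 and -4a + 3b = 67.
Solving simultaneously gives a = 83/4, b = 50.

a = 83/4, b = 50, maximum z = 799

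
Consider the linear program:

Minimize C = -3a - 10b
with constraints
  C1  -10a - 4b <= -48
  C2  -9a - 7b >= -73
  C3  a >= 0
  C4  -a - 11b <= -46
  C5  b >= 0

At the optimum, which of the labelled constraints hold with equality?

C1 and C2

Corner points and C = -3a - 10b:
  (22/17, 149/17) → C = -1556/17
  (172/53, 206/53) → C = -2576/53
  (481/92, 341/92) → C = -211/4

The minimum is at (22/17, 149/17). Substituting into each constraint, equality holds for C1 and C2; the remaining constraints have slack.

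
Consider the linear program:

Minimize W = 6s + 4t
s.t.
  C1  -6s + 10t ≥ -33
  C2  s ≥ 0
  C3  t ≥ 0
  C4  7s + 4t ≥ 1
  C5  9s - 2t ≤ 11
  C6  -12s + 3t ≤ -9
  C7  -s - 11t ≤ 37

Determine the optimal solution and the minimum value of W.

s = 3/4, t = 0, minimum W = 9/2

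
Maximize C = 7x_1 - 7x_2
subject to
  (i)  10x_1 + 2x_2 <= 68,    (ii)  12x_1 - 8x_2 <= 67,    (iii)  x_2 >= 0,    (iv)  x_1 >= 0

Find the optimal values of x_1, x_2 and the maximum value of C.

x_1 = 67/12, x_2 = 0, maximum C = 469/12

Vertices and C = 7x_1 - 7x_2:
  (339/52, 73/52) → C = 931/26
  (0, 34) → C = -238
  (67/12, 0) → C = 469/12
  (0, 0) → C = 0

At the optimal vertex, 12x_1 - 8x_2 = 67 and x_2 = 0.
Solving simultaneously gives x_1 = 67/12, x_2 = 0.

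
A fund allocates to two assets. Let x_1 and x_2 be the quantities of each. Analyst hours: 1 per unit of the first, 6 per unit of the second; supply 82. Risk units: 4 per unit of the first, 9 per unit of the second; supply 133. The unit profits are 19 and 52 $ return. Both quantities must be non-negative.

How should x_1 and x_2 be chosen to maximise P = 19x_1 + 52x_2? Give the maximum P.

x_1 = 4, x_2 = 13, maximum P = 752

Vertices and P = 19x_1 + 52x_2:
  (0, 0) → P = 0
  (0, 41/3) → P = 2132/3
  (133/4, 0) → P = 2527/4
  (4, 13) → P = 752

The binding constraints are x_1 + 6x_2 = 82 and 4x_1 + 9x_2 = 133.
Solving simultaneously gives x_1 = 4, x_2 = 13.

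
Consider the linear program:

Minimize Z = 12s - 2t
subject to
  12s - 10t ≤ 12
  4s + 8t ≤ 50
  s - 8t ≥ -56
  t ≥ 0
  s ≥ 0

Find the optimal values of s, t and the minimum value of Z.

Corner points and Z = 12s - 2t:
  (149/34, 69/17) → Z = 756/17
  (1, 0) → Z = 12
  (0, 25/4) → Z = -25/2
  (0, 0) → Z = 0

The optimum lies where 4s + 8t = 50 and s = 0.
Solving simultaneously gives s = 0, t = 25/4.

s = 0, t = 25/4, minimum Z = -25/2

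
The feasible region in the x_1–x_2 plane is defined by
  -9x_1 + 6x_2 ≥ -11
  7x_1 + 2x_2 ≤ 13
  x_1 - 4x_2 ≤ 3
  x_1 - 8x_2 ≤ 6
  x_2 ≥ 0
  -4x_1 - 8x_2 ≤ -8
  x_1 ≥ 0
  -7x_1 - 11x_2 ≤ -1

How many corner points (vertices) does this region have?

4

The feasible vertices (each the meet of two boundaries and inside every other half-plane) are:
  (5/3, 2/3)
  (17/12, 7/24)
  (0, 13/2)
  (0, 1)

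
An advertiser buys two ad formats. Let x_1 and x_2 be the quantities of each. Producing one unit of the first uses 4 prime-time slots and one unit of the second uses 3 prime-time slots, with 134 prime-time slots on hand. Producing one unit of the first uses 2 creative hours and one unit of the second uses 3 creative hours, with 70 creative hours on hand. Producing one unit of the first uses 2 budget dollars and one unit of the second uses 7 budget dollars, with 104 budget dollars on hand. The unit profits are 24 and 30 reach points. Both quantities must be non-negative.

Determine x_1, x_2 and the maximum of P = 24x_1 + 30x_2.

Corner points and P = 24x_1 + 30x_2:
  (0, 0) → P = 0
  (0, 104/7) → P = 3120/7
  (67/2, 0) → P = 804
  (32, 2) → P = 828
  (89/4, 17/2) → P = 789

x_1 = 32, x_2 = 2, maximum P = 828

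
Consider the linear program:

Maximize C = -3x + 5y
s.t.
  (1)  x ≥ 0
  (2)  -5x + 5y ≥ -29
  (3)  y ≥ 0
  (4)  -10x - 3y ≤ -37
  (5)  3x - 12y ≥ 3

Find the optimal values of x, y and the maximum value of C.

x = 151/43, y = 27/43, maximum C = -318/43

Corner points and C = -3x + 5y:
  (29/5, 0) → C = -87/5
  (37/5, 8/5) → C = -71/5
  (37/10, 0) → C = -111/10
  (151/43, 27/43) → C = -318/43

The binding constraints are -10x - 3y = -37 and 3x - 12y = 3.
Solving simultaneously gives x = 151/43, y = 27/43.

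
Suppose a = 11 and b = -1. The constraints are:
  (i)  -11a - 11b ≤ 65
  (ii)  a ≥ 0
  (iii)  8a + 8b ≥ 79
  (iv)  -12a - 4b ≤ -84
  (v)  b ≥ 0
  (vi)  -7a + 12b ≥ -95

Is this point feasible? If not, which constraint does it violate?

not feasible — violates (v)

Constraint (v): b = -1, which is not ≥ 0. All other constraints are satisfied.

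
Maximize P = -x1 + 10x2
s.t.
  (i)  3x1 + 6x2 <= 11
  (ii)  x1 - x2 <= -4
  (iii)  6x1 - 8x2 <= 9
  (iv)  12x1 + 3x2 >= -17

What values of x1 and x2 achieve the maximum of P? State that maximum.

Corner points and P = -x1 + 10x2:
  (-13/9, 23/9) → P = 27
  (-15/7, 61/21) → P = 655/21
  (-29/15, 31/15) → P = 113/5

The optimum lies where 3x1 + 6x2 = 11 and 12x1 + 3x2 = -17.
Solving simultaneously gives x1 = -15/7, x2 = 61/21.

x1 = -15/7, x2 = 61/21, maximum P = 655/21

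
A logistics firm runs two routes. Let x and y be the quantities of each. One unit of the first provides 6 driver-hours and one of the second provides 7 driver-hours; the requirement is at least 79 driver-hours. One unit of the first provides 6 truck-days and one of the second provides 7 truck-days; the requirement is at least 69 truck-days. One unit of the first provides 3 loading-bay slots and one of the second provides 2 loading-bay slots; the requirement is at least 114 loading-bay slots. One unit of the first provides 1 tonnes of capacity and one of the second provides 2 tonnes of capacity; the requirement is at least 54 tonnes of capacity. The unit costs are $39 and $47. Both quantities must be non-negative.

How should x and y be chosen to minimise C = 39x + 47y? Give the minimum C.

x = 30, y = 12, minimum C = 1734

Extreme points and C = 39x + 47y:
  (0, 57) → C = 2679
  (54, 0) → C = 2106
  (30, 12) → C = 1734
The feasible region is unbounded (it extends along (0, 1), (1, 0)), but C strictly increases along every unbounded feasible direction, so there is no improving ray and the minimum is attained at a vertex.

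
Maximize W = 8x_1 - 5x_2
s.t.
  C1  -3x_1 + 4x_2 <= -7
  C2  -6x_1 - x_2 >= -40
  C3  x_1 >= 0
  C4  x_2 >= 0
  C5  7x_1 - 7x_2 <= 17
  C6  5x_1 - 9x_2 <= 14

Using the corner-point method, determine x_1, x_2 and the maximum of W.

x_1 = 19/7, x_2 = 2/7, maximum W = 142/7

Extreme points and W = 8x_1 - 5x_2:
  (7/3, 0) → W = 56/3
  (19/7, 2/7) → W = 142/7
  (17/7, 0) → W = 136/7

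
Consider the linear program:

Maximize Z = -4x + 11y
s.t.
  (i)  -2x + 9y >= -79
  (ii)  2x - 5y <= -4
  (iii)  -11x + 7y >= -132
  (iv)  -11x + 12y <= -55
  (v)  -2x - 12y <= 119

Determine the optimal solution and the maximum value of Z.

Feasible corners and Z = -4x + 11y:
  (688/41, 308/41) → Z = 636/41
  (323/31, 154/31) → Z = 402/31
  (109/5, 77/5) → Z = 411/5

The binding constraints are -11x + 7y = -132 and -11x + 12y = -55.
Solving simultaneously gives x = 109/5, y = 77/5.

x = 109/5, y = 77/5, maximum Z = 411/5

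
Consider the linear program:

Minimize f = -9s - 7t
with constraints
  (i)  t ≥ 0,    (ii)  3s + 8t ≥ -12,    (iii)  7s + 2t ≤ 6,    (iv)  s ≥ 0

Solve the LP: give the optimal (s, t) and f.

s = 0, t = 3, minimum f = -21

Vertices and f = -9s - 7t:
  (6/7, 0) → f = -54/7
  (0, 0) → f = 0
  (0, 3) → f = -21

The binding constraints are 7s + 2t = 6 and s = 0.
Solving simultaneously gives s = 0, t = 3.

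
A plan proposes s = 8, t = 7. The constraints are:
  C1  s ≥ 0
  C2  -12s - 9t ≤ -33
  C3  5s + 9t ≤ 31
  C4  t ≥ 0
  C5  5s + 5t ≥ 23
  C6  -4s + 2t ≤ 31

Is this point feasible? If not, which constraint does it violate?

not feasible — violates C3

Constraint C3: 5s + 9t = 103, which is not ≤ 31. All other constraints are satisfied.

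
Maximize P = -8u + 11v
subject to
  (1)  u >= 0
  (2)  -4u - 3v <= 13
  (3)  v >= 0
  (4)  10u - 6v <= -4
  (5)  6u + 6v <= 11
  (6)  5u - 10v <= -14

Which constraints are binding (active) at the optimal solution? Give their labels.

Feasible corners and P = -8u + 11v:
  (0, 11/6) → P = 121/6
  (0, 7/5) → P = 77/5
  (13/45, 139/90) → P = 1321/90

The maximum is at (0, 11/6). Substituting into each constraint, equality holds for (1) and (5); the remaining constraints have slack.

(1) and (5)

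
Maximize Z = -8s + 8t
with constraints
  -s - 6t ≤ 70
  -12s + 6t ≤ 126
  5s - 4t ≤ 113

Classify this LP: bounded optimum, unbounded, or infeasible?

unbounded

From the feasible point (-196/13, -119/13), moving in the direction (6, 12) keeps every constraint satisfied while Z increases without bound.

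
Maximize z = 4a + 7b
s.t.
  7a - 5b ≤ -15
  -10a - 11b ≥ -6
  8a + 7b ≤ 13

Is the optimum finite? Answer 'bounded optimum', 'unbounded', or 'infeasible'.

From the feasible point (-135/127, 192/127), moving in the direction (-11, 10) keeps every constraint satisfied while z increases without bound.

unbounded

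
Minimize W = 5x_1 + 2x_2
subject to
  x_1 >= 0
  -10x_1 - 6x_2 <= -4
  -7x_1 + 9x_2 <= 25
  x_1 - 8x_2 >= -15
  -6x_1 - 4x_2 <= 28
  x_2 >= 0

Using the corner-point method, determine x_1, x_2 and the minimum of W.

Corner points and W = 5x_1 + 2x_2:
  (0, 2/3) → W = 4/3
  (0, 15/8) → W = 15/4
  (2/5, 0) → W = 2
The feasible region is unbounded (it extends along (8, 1), (1, 0)), but W strictly increases along every unbounded feasible direction, so there is no improving ray and the minimum is attained at a vertex.

The optimum lies where x_1 = 0 and -10x_1 - 6x_2 = -4.
Solving simultaneously gives x_1 = 0, x_2 = 2/3.

x_1 = 0, x_2 = 2/3, minimum W = 4/3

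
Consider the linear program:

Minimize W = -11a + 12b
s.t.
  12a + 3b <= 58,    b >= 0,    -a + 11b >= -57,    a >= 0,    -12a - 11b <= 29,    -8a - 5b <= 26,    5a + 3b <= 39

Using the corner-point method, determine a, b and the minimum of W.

Feasible corners and W = -11a + 12b:
  (29/6, 0) → W = -319/6
  (19/7, 178/21) → W = 503/7
  (0, 0) → W = 0
  (0, 13) → W = 156

The optimum lies where 12a + 3b = 58 and b = 0.
Solving simultaneously gives a = 29/6, b = 0.

a = 29/6, b = 0, minimum W = -319/6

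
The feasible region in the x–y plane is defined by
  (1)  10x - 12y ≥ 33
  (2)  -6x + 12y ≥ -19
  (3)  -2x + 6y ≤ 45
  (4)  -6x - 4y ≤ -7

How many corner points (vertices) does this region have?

Intersecting each pair of boundary lines and keeping only the points that satisfy every inequality leaves:
  (7/2, 1/6)
  (41/2, 43/3)
  (109/2, 77/3)

3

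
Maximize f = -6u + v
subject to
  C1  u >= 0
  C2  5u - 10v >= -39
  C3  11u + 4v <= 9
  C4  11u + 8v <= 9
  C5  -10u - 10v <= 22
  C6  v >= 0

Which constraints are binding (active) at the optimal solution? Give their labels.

Vertices and f = -6u + v:
  (0, 9/8) → f = 9/8
  (0, 0) → f = 0
  (9/11, 0) → f = -54/11

The maximum is at (0, 9/8). Substituting into each constraint, equality holds for C1 and C4; the remaining constraints have slack.

C1 and C4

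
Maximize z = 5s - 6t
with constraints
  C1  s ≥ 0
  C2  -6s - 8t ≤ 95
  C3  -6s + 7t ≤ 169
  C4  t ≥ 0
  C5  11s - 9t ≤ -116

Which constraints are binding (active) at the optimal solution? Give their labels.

C1 and C5

Extreme points and z = 5s - 6t:
  (0, 169/7) → z = -1014/7
  (0, 116/9) → z = -232/3
  (709/23, 1163/23) → z = -3433/23

The maximum is at (0, 116/9). Substituting into each constraint, equality holds for C1 and C5; the remaining constraints have slack.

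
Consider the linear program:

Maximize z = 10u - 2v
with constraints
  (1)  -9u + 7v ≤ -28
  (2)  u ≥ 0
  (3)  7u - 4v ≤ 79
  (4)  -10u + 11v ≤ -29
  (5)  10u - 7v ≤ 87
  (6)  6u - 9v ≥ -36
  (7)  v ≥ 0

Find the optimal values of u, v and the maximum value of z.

Extreme points and z = 10u - 2v:
  (105/29, 19/29) → z = 1012/29
  (28/9, 0) → z = 280/9
  (377/20, 29/2) → z = 319/2
  (87/10, 0) → z = 87

The binding constraints are -10u + 11v = -29 and 10u - 7v = 87.
Solving simultaneously gives u = 377/20, v = 29/2.

u = 377/20, v = 29/2, maximum z = 319/2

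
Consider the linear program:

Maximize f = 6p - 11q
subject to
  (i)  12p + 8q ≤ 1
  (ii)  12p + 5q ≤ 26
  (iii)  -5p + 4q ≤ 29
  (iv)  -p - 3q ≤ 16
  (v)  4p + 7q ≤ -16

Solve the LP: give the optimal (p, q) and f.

Vertices and f = 6p - 11q:
  (131/28, -193/28) → f = 2909/28
  (135/52, -49/13) → f = 1483/26
  (-151/19, -51/19) → f = -345/19
  (-89/17, 12/17) → f = -666/17

At the optimal vertex, 12p + 8q = 1 and -p - 3q = 16.
Solving simultaneously gives p = 131/28, q = -193/28.

p = 131/28, q = -193/28, maximum f = 2909/28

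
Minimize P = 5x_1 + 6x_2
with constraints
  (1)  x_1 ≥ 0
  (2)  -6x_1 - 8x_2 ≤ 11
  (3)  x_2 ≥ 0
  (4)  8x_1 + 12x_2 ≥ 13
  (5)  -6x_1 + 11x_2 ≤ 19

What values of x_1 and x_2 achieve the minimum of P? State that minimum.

Extreme points and P = 5x_1 + 6x_2:
  (0, 13/12) → P = 13/2
  (0, 19/11) → P = 114/11
  (13/8, 0) → P = 65/8
The feasible region is unbounded (it extends along (11, 6), (1, 0)), but P strictly increases along every unbounded feasible direction, so there is no improving ray and the minimum is attained at a vertex.

x_1 = 0, x_2 = 13/12, minimum P = 13/2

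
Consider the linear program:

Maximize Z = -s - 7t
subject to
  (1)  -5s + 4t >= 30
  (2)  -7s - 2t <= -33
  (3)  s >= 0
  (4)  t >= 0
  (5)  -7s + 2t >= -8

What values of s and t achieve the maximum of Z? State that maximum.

Corner points and Z = -s - 7t:
  (36/19, 375/38) → Z = -2697/38
  (46/9, 125/9) → Z = -307/3
  (0, 33/2) → Z = -231/2
The feasible region is unbounded (it extends along (0, 1), (2, 7)), but Z strictly decreases along every unbounded feasible direction, so there is no improving ray and the maximum is attained at a vertex.

The optimum lies where -5s + 4t = 30 and -7s - 2t = -33.
Solving simultaneously gives s = 36/19, t = 375/38.

s = 36/19, t = 375/38, maximum Z = -2697/38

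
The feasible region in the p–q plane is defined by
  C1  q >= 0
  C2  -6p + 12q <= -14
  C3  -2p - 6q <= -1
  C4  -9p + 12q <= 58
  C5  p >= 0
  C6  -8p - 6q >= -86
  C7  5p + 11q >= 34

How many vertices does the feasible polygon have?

4

The feasible vertices (each the meet of two boundaries and inside every other half-plane) are:
  (43/4, 0)
  (34/5, 0)
  (93/11, 101/33)
  (281/63, 67/63)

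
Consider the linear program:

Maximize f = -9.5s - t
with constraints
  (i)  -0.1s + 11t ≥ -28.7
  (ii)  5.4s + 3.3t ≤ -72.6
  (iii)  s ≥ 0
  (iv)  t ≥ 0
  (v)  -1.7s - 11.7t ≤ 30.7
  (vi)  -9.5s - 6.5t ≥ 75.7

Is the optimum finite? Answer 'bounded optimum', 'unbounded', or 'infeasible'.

The boundaries 5.4s + 3.3t = -72.6 and t = 0 meet at (-121/9, 0), but that point violates s ≥ 0. Every candidate vertex is excluded by some other constraint, so the feasible region is empty.

infeasible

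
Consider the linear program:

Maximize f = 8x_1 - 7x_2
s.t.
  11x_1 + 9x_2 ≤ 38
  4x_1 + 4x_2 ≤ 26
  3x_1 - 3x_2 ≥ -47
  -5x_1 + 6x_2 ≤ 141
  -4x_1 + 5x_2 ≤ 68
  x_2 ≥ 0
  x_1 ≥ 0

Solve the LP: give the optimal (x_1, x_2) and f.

Extreme points and f = 8x_1 - 7x_2:
  (38/11, 0) → f = 304/11
  (0, 38/9) → f = -266/9
  (0, 0) → f = 0

The binding constraints are 11x_1 + 9x_2 = 38 and x_2 = 0.
Solving simultaneously gives x_1 = 38/11, x_2 = 0.

x_1 = 38/11, x_2 = 0, maximum f = 304/11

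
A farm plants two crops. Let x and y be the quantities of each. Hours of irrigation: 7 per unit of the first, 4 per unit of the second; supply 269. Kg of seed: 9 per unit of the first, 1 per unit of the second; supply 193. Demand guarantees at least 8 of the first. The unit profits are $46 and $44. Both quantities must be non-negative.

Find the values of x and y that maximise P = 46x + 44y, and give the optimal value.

At the optimal vertex, 7x + 4y = 269 and x = 8.
Solving simultaneously gives x = 8, y = 213/4.

x = 8, y = 213/4, maximum P = 2711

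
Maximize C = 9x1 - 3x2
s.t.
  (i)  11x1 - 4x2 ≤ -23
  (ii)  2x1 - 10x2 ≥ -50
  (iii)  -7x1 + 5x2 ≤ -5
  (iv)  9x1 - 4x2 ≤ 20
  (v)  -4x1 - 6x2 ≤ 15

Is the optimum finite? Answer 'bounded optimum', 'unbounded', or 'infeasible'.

The boundaries 11x1 - 4x2 = -23 and 2x1 - 10x2 = -50 meet at (-5/17, 84/17), but that point violates -7x1 + 5x2 ≤ -5. Every candidate vertex is excluded by some other constraint, so the feasible region is empty.

infeasible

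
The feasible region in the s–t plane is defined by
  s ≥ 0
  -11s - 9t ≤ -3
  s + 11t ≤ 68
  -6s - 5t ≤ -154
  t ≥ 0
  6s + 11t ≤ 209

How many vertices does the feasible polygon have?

Intersecting each pair of boundary lines and keeping only the points that satisfy every inequality leaves:
  (1354/61, 254/61)
  (141/5, 199/55)
  (77/3, 0)
  (209/6, 0)

4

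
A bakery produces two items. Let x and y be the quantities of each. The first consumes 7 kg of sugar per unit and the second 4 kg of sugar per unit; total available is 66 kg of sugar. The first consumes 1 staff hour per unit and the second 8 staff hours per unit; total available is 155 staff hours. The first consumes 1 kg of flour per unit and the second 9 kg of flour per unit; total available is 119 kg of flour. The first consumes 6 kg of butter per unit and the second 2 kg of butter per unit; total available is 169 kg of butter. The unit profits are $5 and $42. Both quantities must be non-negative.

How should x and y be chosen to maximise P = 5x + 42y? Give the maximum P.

Feasible corners and P = 5x + 42y:
  (0, 0) → P = 0
  (0, 119/9) → P = 1666/3
  (66/7, 0) → P = 330/7
  (2, 13) → P = 556

At the optimal vertex, 7x + 4y = 66 and x + 9y = 119.
Solving simultaneously gives x = 2, y = 13.

x = 2, y = 13, maximum P = 556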